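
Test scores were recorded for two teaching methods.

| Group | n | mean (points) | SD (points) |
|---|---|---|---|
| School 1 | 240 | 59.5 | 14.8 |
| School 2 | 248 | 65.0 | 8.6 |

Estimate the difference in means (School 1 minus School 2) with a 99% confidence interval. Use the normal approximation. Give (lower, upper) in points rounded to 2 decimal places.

SE₁ = s₁/√n₁ = 14.8/√240 = 0.9553; SE₂ = 8.6/√248 = 0.5461.
Independent samples, unequal variances: SE_diff = √(SE₁² + SE₂²) = √(0.91259809 + 0.29822521) = 1.1004.
z* = 2.576, so margin of error = 2.576 × 1.1004 = 2.8346.
Difference in means = 59.5 − 65.0 = -5.5000.
-5.5000 ± 2.8346 → (-8.33, -2.67).

(-8.33, -2.67)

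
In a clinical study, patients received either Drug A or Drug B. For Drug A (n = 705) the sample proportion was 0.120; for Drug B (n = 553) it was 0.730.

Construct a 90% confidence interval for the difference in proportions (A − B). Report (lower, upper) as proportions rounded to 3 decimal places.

Each SE is √(p̂(1−p̂)/n): √(0.1200·0.8800/705) = 0.01224 and √(0.7300·0.2700/553) = 0.01888.
SE(p̂₁ − p̂₂) = √(SE₁² + SE₂²) = √(0.0001498176 + 0.0003564544) = 0.02250, since the two samples are independent.
At 90% confidence z* = 1.645; margin = 1.645 × 0.02250 = 0.03701.
The difference is 0.1200 − 0.7300 = -0.6100, so the interval is -0.6100 ± 0.03701 = (-0.647, -0.573).

(-0.647, -0.573)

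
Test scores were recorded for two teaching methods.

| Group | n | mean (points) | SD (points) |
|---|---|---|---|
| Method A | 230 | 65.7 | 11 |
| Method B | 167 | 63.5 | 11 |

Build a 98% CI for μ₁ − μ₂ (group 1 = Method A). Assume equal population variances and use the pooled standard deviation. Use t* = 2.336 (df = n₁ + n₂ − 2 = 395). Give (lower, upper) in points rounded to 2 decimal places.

s_p = √[((n₁−1)s₁² + (n₂−1)s₂²)/(n₁+n₂−2)] = √[(229·11² + 166·11²)/395] = 11.0000.
SE = 11.0000·√(1/230 + 1/167) = 1.1183.
With t* = 2.336, margin = 2.336 × 1.1183 = 2.6123.
x̄₁ − x̄₂ = 65.7 − 63.5 = 2.2000; interval 2.2000 ± 2.6123 = (-0.41, 4.81).

(-0.41, 4.81)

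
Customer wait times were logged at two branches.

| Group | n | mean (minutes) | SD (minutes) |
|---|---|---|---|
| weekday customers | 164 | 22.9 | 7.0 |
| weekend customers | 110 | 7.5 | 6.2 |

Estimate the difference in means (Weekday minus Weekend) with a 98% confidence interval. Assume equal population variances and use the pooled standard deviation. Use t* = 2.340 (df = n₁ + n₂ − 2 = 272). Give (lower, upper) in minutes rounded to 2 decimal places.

s_p = √[((n₁−1)s₁² + (n₂−1)s₂²)/(n₁+n₂−2)] = √[(163·7.0² + 109·6.2²)/272] = 6.6909.
SE = 6.6909·√(1/164 + 1/110) = 0.8246.
With t* = 2.340, margin = 2.340 × 0.8246 = 1.9296.
x̄₁ − x̄₂ = 22.9 − 7.5 = 15.4000; interval 15.4000 ± 1.9296 = (13.47, 17.33).

(13.47, 17.33)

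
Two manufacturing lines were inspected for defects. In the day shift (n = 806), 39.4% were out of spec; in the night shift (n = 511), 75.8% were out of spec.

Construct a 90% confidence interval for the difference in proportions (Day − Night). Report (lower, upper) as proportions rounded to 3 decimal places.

(-0.406, -0.322)

The two standard errors are √(0.3940×0.6060/806) = 0.01721 and √(0.7580×0.2420/511) = 0.01895.
Because the samples are independent, SE_diff = √(0.01721² + 0.01895²) = 0.02560.
Using z* = 1.645 for 90%, ME = 1.645 × 0.02560 = 0.04211.
p̂₁ − p̂₂ = -0.3640; interval -0.3640 ± 0.04211 gives (-0.406, -0.322).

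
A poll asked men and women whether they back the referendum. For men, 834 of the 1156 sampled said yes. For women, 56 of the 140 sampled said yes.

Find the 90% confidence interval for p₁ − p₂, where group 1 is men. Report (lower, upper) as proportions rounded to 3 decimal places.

(0.250, 0.393)

p̂₁ = 834/1156 = 0.7215 and p̂₂ = 56/140 = 0.4000.
SE₁ = √(p̂₁(1−p̂₁)/n₁) = √(0.7215·0.2785/1156) = 0.01318; SE₂ = √(0.4000·0.6000/140) = 0.04140.
Independent samples: SE of the difference = √(SE₁² + SE₂²) = √(0.0001737124 + 0.00171396) = 0.04345.
z* for 90% confidence is 1.645, so the margin of error is 1.645 × 0.04345 = 0.07148.
Point estimate p̂₁ − p̂₂ = 0.7215 − 0.4000 = 0.3215.
0.3215 ± 0.07148 → (0.250, 0.393).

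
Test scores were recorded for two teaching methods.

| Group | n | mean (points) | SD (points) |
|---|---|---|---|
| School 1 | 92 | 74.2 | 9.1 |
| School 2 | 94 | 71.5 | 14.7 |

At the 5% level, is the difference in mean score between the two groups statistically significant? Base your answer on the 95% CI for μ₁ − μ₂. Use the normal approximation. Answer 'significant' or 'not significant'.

Standard errors of each mean: 9.1/√92 = 0.9487 and 14.7/√94 = 1.5162.
SE(x̄₁ − x̄₂) = √(0.9487² + 1.5162²) = 1.7885 for independent samples with unequal variances.
With z* = 1.960, the margin is 1.960 × 1.7885 = 3.5055.
x̄₁ − x̄₂ = 74.2 − 71.5 = 2.7000; the interval is 2.7000 ± 3.5055 = (-0.8055, 6.2055).
The interval (-0.8055, 6.2055) contains 0, so the difference is not significant.

not significant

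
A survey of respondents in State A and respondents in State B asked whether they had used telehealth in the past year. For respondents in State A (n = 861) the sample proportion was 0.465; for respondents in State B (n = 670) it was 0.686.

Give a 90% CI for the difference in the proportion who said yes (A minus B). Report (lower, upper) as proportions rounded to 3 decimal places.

(-0.262, -0.180)

SE₁ = √(p̂₁(1−p̂₁)/n₁) = √(0.4650·0.5350/861) = 0.01700; SE₂ = √(0.6860·0.3140/670) = 0.01793.
Independent samples: SE of the difference = √(SE₁² + SE₂²) = √(0.000289 + 0.0003214849) = 0.02471.
z* for 90% confidence is 1.645, so the margin of error is 1.645 × 0.02471 = 0.04065.
Point estimate p̂₁ − p̂₂ = 0.4650 − 0.6860 = -0.2210.
-0.2210 ± 0.04065 → (-0.262, -0.180).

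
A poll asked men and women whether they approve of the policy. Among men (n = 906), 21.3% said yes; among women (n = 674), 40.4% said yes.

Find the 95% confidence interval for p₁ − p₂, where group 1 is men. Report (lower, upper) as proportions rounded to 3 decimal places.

Each SE is √(p̂(1−p̂)/n): √(0.2130·0.7870/906) = 0.01360 and √(0.4040·0.5960/674) = 0.01890.
SE(p̂₁ − p̂₂) = √(SE₁² + SE₂²) = √(0.00018496 + 0.00035721) = 0.02328, since the two samples are independent.
At 95% confidence z* = 1.960; margin = 1.960 × 0.02328 = 0.04563.
The difference is 0.2130 − 0.4040 = -0.1910, so the interval is -0.1910 ± 0.04563 = (-0.237, -0.145).

(-0.237, -0.145)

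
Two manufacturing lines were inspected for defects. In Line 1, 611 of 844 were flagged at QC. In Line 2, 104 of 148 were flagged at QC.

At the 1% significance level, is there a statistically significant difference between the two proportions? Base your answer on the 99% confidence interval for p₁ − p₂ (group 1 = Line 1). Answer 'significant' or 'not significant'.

not significant

Sample proportions: 611/844 = 0.7239, 104/148 = 0.7027.
Each SE is √(p̂(1−p̂)/n): √(0.7239·0.2761/844) = 0.01539 and √(0.7027·0.2973/148) = 0.03757.
SE(p̂₁ − p̂₂) = √(SE₁² + SE₂²) = √(0.0002368521 + 0.0014115049) = 0.04060, since the two samples are independent.
At 99% confidence z* = 2.576; margin = 2.576 × 0.04060 = 0.10459.
The difference is 0.7239 − 0.7027 = 0.0212, so the interval is 0.0212 ± 0.10459 = (-0.08339, 0.12579).
The interval (-0.08339, 0.12579) contains 0, so the difference is not significant.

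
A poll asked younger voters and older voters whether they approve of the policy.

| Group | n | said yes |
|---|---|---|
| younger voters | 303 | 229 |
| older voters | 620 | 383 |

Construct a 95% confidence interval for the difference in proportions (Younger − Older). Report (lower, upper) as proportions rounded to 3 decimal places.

First, p̂₁ = 229/303 = 0.7558; p̂₂ = 383/620 = 0.6177.
The two standard errors are √(0.7558×0.2442/303) = 0.02468 and √(0.6177×0.3823/620) = 0.01952.
Because the samples are independent, SE_diff = √(0.02468² + 0.01952²) = 0.03147.
Using z* = 1.960 for 95%, ME = 1.960 × 0.03147 = 0.06168.
p̂₁ − p̂₂ = 0.1381; interval 0.1381 ± 0.06168 gives (0.076, 0.200).

(0.076, 0.200)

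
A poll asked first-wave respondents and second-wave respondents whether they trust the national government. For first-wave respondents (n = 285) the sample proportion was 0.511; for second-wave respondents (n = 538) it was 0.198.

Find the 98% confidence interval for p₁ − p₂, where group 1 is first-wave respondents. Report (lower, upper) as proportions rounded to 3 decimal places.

(0.233, 0.393)

The two standard errors are √(0.5110×0.4890/285) = 0.02961 and √(0.1980×0.8020/538) = 0.01718.
Because the samples are independent, SE_diff = √(0.02961² + 0.01718²) = 0.03423.
Using z* = 2.326 for 98%, ME = 2.326 × 0.03423 = 0.07962.
p̂₁ − p̂₂ = 0.3130; interval 0.3130 ± 0.07962 gives (0.233, 0.393).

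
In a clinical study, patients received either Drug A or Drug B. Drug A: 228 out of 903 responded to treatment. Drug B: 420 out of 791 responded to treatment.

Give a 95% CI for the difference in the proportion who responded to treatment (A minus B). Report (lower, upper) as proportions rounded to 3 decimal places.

p̂₁ = 228/903 = 0.2525 and p̂₂ = 420/791 = 0.5310.
SE₁ = √(p̂₁(1−p̂₁)/n₁) = √(0.2525·0.7475/903) = 0.01446; SE₂ = √(0.5310·0.4690/791) = 0.01774.
Independent samples: SE of the difference = √(SE₁² + SE₂²) = √(0.0002090916 + 0.0003147076) = 0.02289.
z* for 95% confidence is 1.960, so the margin of error is 1.960 × 0.02289 = 0.04486.
Point estimate p̂₁ − p̂₂ = 0.2525 − 0.5310 = -0.2785.
-0.2785 ± 0.04486 → (-0.323, -0.234).

(-0.323, -0.234)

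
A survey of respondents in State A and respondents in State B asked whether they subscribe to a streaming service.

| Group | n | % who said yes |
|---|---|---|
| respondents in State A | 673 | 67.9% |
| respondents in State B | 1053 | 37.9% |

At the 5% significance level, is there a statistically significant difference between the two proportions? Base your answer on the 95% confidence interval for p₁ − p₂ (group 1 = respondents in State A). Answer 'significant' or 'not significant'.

Each SE is √(p̂(1−p̂)/n): √(0.6790·0.3210/673) = 0.01800 and √(0.3790·0.6210/1053) = 0.01495.
SE(p̂₁ − p̂₂) = √(SE₁² + SE₂²) = √(0.000324 + 0.0002235025) = 0.02340, since the two samples are independent.
At 95% confidence z* = 1.960; margin = 1.960 × 0.02340 = 0.04586.
The difference is 0.6790 − 0.3790 = 0.3000, so the interval is 0.3000 ± 0.04586 = (0.25414, 0.34586).
The interval (0.25414, 0.34586) does not contain 0, so the difference is significant.

significant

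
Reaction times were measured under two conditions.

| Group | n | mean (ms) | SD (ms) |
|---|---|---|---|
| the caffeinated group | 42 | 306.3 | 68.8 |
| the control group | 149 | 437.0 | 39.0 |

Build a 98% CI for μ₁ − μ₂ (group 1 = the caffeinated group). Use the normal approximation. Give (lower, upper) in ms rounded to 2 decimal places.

SE₁ = s₁/√n₁ = 68.8/√42 = 10.6161; SE₂ = 39.0/√149 = 3.1950.
Independent samples, unequal variances: SE_diff = √(SE₁² + SE₂²) = √(112.70157921 + 10.208025) = 11.0865.
z* = 2.326, so margin of error = 2.326 × 11.0865 = 25.7872.
Difference in means = 306.3 − 437.0 = -130.7000.
-130.7000 ± 25.7872 → (-156.49, -104.91).

(-156.49, -104.91)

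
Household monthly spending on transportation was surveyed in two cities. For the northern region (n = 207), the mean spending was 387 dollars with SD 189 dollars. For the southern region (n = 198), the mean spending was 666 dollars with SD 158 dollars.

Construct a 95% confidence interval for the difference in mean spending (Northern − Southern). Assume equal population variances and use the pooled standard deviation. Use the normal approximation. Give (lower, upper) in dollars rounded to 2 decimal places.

s_p = √[((n₁−1)s₁² + (n₂−1)s₂²)/(n₁+n₂−2)] = √[(206·189² + 197·158²)/403] = 174.5354.
SE = 174.5354·√(1/207 + 1/198) = 17.3498.
With z* = 1.960, margin = 1.960 × 17.3498 = 34.0056.
x̄₁ − x̄₂ = 387 − 666 = -279.0000; interval -279.0000 ± 34.0056 = (-313.01, -244.99).

(-313.01, -244.99)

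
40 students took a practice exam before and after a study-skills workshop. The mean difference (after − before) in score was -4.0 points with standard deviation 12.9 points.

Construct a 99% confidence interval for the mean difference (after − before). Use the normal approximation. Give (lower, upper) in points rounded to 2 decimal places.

(-9.25, 1.25)

This is a matched-pairs design, so SE = s_d/√n = 12.9/√40 = 2.0397.
Margin = 2.576 × 2.0397 = 5.2543; the interval is -4.0 ± 5.2543 = (-9.25, 1.25).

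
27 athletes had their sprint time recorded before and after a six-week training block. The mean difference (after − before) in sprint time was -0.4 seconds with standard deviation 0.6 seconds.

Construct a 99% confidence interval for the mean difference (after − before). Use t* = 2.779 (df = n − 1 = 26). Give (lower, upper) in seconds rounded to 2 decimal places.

Paired design: SE = s_d/√n = 0.6/√27 = 0.1155.
t* = 2.779; margin of error = 2.779 × 0.1155 = 0.3210.
-0.4 ± 0.3210 → (-0.72, -0.08).

(-0.72, -0.08)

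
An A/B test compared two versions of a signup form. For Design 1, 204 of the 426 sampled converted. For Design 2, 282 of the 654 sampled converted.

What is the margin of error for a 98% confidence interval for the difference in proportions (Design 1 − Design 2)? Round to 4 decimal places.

0.0721

p̂₁ = 204/426 = 0.4789 and p̂₂ = 282/654 = 0.4312.
SE₁ = √(p̂₁(1−p̂₁)/n₁) = √(0.4789·0.5211/426) = 0.02420; SE₂ = √(0.4312·0.5688/654) = 0.01937.
Independent samples: SE of the difference = √(SE₁² + SE₂²) = √(0.00058564 + 0.0003751969) = 0.03100.
z* for 98% confidence is 2.326, so the margin of error is 2.326 × 0.03100 = 0.07211.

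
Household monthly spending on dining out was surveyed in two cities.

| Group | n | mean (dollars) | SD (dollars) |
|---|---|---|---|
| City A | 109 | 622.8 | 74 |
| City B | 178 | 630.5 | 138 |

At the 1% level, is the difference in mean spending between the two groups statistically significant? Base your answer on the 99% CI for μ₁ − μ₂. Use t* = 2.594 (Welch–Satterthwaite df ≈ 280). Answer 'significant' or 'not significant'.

not significant

SE₁ = s₁/√n₁ = 74/√109 = 7.0879; SE₂ = 138/√178 = 10.3435.
Independent samples, unequal variances: SE_diff = √(SE₁² + SE₂²) = √(50.23832641 + 106.98799225) = 12.5390.
t* = 2.594, so margin of error = 2.594 × 12.5390 = 32.5262.
Difference in means = 622.8 − 630.5 = -7.7000.
-7.7000 ± 32.5262 → (-40.2262, 24.8262).
The interval (-40.2262, 24.8262) contains 0, so the difference is not significant.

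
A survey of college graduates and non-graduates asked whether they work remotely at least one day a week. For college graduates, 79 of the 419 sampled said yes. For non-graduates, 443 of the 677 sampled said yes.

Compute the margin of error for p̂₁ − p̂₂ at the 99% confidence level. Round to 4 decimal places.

0.0681

p̂₁ = 79/419 = 0.1885 and p̂₂ = 443/677 = 0.6544.
SE₁ = √(p̂₁(1−p̂₁)/n₁) = √(0.1885·0.8115/419) = 0.01911; SE₂ = √(0.6544·0.3456/677) = 0.01828.
Independent samples: SE of the difference = √(SE₁² + SE₂²) = √(0.0003651921 + 0.0003341584) = 0.02645.
z* for 99% confidence is 2.576, so the margin of error is 2.576 × 0.02645 = 0.06814.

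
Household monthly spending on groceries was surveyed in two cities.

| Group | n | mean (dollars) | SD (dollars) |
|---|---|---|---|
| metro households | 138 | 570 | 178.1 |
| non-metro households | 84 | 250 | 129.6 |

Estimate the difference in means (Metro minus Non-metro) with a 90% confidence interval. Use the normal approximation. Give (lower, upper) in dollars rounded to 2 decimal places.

Per-group SEs: s₁/√n₁ = 178.1/√138 = 15.1609, s₂/√n₂ = 129.6/√84 = 14.1405.
Unpooled SE of the difference: √(229.85288881 + 199.95374025) = 20.7318.
Margin of error = z* · SE = 1.645 × 20.7318 = 34.1038.
x̄₁ − x̄₂ = 570 − 250 = 320.0000.
CI: 320.0000 ± 34.1038 = (285.90, 354.10).

(285.90, 354.10)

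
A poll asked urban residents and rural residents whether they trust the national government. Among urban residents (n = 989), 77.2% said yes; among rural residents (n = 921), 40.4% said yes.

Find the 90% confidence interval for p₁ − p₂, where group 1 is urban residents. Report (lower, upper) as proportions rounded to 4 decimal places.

The two standard errors are √(0.7720×0.2280/989) = 0.01334 and √(0.4040×0.5960/921) = 0.01617.
Because the samples are independent, SE_diff = √(0.01334² + 0.01617²) = 0.02096.
Using z* = 1.645 for 90%, ME = 1.645 × 0.02096 = 0.03448.
p̂₁ − p̂₂ = 0.3680; interval 0.3680 ± 0.03448 gives (0.3335, 0.4025).

(0.3335, 0.4025)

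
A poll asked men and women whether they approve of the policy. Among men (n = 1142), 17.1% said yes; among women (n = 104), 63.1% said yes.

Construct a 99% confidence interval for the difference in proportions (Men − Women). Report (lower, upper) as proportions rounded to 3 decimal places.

(-0.585, -0.335)

The two standard errors are √(0.1710×0.8290/1142) = 0.01114 and √(0.6310×0.3690/104) = 0.04732.
Because the samples are independent, SE_diff = √(0.01114² + 0.04732²) = 0.04861.
Using z* = 2.576 for 99%, ME = 2.576 × 0.04861 = 0.12522.
p̂₁ − p̂₂ = -0.4600; interval -0.4600 ± 0.12522 gives (-0.585, -0.335).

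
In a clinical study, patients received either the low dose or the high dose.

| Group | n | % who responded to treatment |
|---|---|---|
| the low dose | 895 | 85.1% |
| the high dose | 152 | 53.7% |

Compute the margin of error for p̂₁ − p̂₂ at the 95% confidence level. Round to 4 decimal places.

0.0826

SE₁ = √(p̂₁(1−p̂₁)/n₁) = √(0.8510·0.1490/895) = 0.01190; SE₂ = √(0.5370·0.4630/152) = 0.04044.
Independent samples: SE of the difference = √(SE₁² + SE₂²) = √(0.00014161 + 0.0016353936) = 0.04215.
z* for 95% confidence is 1.960, so the margin of error is 1.960 × 0.04215 = 0.08261.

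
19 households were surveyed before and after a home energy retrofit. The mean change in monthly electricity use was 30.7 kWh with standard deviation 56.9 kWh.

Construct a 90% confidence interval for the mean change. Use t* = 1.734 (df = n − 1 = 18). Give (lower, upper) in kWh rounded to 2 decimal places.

This is a matched-pairs design, so SE = s_d/√n = 56.9/√19 = 13.0538.
Margin = 1.734 × 13.0538 = 22.6353; the interval is 30.7 ± 22.6353 = (8.06, 53.34).

(8.06, 53.34)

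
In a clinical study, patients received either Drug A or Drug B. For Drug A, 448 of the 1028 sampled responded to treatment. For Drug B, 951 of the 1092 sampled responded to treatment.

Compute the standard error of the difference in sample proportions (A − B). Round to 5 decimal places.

0.01850

First, p̂₁ = 448/1028 = 0.4358; p̂₂ = 951/1092 = 0.8709.
The two standard errors are √(0.4358×0.5642/1028) = 0.01547 and √(0.8709×0.1291/1092) = 0.01015.
Because the samples are independent, SE_diff = √(0.01547² + 0.01015²) = 0.01850.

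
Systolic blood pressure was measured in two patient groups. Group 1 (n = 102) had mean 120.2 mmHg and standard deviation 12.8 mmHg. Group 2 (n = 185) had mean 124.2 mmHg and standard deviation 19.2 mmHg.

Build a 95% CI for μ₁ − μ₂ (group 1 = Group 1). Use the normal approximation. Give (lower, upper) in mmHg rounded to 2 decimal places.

(-7.72, -0.28)

SE₁ = s₁/√n₁ = 12.8/√102 = 1.2674; SE₂ = 19.2/√185 = 1.4116.
Independent samples, unequal variances: SE_diff = √(SE₁² + SE₂²) = √(1.60630276 + 1.99261456) = 1.8971.
z* = 1.960, so margin of error = 1.960 × 1.8971 = 3.7183.
Difference in means = 120.2 − 124.2 = -4.0000.
-4.0000 ± 3.7183 → (-7.72, -0.28).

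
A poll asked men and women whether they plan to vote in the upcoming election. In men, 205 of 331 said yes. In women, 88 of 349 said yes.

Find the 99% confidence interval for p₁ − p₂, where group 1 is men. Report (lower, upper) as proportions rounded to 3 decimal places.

First, p̂₁ = 205/331 = 0.6193; p̂₂ = 88/349 = 0.2521.
The two standard errors are √(0.6193×0.3807/331) = 0.02669 and √(0.2521×0.7479/349) = 0.02324.
Because the samples are independent, SE_diff = √(0.02669² + 0.02324²) = 0.03539.
Using z* = 2.576 for 99%, ME = 2.576 × 0.03539 = 0.09116.
p̂₁ − p̂₂ = 0.3672; interval 0.3672 ± 0.09116 gives (0.276, 0.458).

(0.276, 0.458)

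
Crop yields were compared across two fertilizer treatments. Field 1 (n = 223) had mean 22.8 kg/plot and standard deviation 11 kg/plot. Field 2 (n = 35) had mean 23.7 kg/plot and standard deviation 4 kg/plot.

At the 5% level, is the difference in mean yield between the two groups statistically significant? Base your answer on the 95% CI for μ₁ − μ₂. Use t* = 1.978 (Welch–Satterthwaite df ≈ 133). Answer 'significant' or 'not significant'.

not significant

Per-group SEs: s₁/√n₁ = 11/√223 = 0.7366, s₂/√n₂ = 4/√35 = 0.6761.
Unpooled SE of the difference: √(0.54257956 + 0.45711121) = 0.9998.
Margin of error = t* · SE = 1.978 × 0.9998 = 1.9776.
x̄₁ − x̄₂ = 22.8 − 23.7 = -0.9000.
CI: -0.9000 ± 1.9776 = (-2.8776, 1.0776).
The interval (-2.8776, 1.0776) contains 0, so the difference is not significant.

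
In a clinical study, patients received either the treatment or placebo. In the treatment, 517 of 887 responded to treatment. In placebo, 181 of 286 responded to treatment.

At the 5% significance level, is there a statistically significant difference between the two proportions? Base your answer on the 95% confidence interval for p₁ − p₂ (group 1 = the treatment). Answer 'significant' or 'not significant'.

p̂₁ = 517/887 = 0.5829 and p̂₂ = 181/286 = 0.6329.
SE₁ = √(p̂₁(1−p̂₁)/n₁) = √(0.5829·0.4171/887) = 0.01656; SE₂ = √(0.6329·0.3671/286) = 0.02850.
Independent samples: SE of the difference = √(SE₁² + SE₂²) = √(0.0002742336 + 0.00081225) = 0.03296.
z* for 95% confidence is 1.960, so the margin of error is 1.960 × 0.03296 = 0.06460.
Point estimate p̂₁ − p̂₂ = 0.5829 − 0.6329 = -0.0500.
-0.0500 ± 0.06460 → (-0.11460, 0.01460).
The interval (-0.11460, 0.01460) contains 0, so the difference is not significant.

not significant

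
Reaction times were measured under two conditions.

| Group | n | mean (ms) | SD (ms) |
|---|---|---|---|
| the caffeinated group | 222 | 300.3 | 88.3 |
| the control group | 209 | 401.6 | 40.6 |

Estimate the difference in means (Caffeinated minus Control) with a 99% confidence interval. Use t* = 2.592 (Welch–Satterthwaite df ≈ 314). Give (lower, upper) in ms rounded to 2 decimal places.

(-118.30, -84.30)

Standard errors of each mean: 88.3/√222 = 5.9263 and 40.6/√209 = 2.8084.
SE(x̄₁ − x̄₂) = √(5.9263² + 2.8084²) = 6.5581 for independent samples with unequal variances.
With t* = 2.592, the margin is 2.592 × 6.5581 = 16.9986.
x̄₁ − x̄₂ = 300.3 − 401.6 = -101.3000; the interval is -101.3000 ± 16.9986 = (-118.30, -84.30).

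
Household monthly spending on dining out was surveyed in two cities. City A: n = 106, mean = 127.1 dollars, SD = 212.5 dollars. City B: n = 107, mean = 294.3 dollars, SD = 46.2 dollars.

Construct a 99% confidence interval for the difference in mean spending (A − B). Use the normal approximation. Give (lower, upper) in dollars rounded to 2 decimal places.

Per-group SEs: s₁/√n₁ = 212.5/√106 = 20.6398, s₂/√n₂ = 46.2/√107 = 4.4663.
Unpooled SE of the difference: √(426.00134404 + 19.94783569) = 21.1175.
Margin of error = z* · SE = 2.576 × 21.1175 = 54.3987.
x̄₁ − x̄₂ = 127.1 − 294.3 = -167.2000.
CI: -167.2000 ± 54.3987 = (-221.60, -112.80).

(-221.60, -112.80)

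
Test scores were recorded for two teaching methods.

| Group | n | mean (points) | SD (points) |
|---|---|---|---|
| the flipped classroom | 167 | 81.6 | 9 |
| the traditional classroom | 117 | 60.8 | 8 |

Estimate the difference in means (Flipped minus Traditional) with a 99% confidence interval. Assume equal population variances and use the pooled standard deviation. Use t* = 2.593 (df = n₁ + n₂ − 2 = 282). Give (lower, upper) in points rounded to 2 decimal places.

(18.11, 23.49)

s_p = √[((n₁−1)s₁² + (n₂−1)s₂²)/(n₁+n₂−2)] = √[(166·9² + 116·8²)/282] = 8.6027.
SE = 8.6027·√(1/167 + 1/117) = 1.0372.
With t* = 2.593, margin = 2.593 × 1.0372 = 2.6895.
x̄₁ − x̄₂ = 81.6 − 60.8 = 20.8000; interval 20.8000 ± 2.6895 = (18.11, 23.49).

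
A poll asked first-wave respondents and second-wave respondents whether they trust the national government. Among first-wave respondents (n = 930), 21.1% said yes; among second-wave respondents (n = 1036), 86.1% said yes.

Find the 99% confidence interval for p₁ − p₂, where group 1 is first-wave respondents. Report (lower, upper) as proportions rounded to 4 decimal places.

Each SE is √(p̂(1−p̂)/n): √(0.2110·0.7890/930) = 0.01338 and √(0.8610·0.1390/1036) = 0.01075.
SE(p̂₁ − p̂₂) = √(SE₁² + SE₂²) = √(0.0001790244 + 0.0001155625) = 0.01716, since the two samples are independent.
At 99% confidence z* = 2.576; margin = 2.576 × 0.01716 = 0.04420.
The difference is 0.2110 − 0.8610 = -0.6500, so the interval is -0.6500 ± 0.04420 = (-0.6942, -0.6058).

(-0.6942, -0.6058)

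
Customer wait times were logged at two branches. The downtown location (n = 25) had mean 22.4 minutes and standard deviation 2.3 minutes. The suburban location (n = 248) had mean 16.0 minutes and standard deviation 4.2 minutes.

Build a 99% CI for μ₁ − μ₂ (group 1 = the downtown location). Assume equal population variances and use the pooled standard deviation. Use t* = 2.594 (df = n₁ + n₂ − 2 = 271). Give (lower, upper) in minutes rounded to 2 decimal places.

s_p = √[((n₁−1)s₁² + (n₂−1)s₂²)/(n₁+n₂−2)] = √[(24·2.3² + 247·4.2²)/271] = 4.0677.
SE = 4.0677·√(1/25 + 1/248) = 0.8536.
With t* = 2.594, margin = 2.594 × 0.8536 = 2.2142.
x̄₁ − x̄₂ = 22.4 − 16.0 = 6.4000; interval 6.4000 ± 2.2142 = (4.19, 8.61).

(4.19, 8.61)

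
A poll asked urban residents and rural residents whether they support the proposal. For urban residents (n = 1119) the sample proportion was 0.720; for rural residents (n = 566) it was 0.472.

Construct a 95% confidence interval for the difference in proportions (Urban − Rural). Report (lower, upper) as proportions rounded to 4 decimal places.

Each SE is √(p̂(1−p̂)/n): √(0.7200·0.2800/1119) = 0.01342 and √(0.4720·0.5280/566) = 0.02098.
SE(p̂₁ − p̂₂) = √(SE₁² + SE₂²) = √(0.0001800964 + 0.0004401604) = 0.02490, since the two samples are independent.
At 95% confidence z* = 1.960; margin = 1.960 × 0.02490 = 0.04880.
The difference is 0.7200 − 0.4720 = 0.2480, so the interval is 0.2480 ± 0.04880 = (0.1992, 0.2968).

(0.1992, 0.2968)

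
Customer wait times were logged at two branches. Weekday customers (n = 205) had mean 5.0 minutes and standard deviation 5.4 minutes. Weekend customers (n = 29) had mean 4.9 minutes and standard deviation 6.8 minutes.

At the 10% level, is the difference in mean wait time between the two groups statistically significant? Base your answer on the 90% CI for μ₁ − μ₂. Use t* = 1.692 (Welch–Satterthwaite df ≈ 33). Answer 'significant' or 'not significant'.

Per-group SEs: s₁/√n₁ = 5.4/√205 = 0.3772, s₂/√n₂ = 6.8/√29 = 1.2627.
Unpooled SE of the difference: √(0.14227984 + 1.59441129) = 1.3178.
Margin of error = t* · SE = 1.692 × 1.3178 = 2.2297.
x̄₁ − x̄₂ = 5.0 − 4.9 = 0.1000.
CI: 0.1000 ± 2.2297 = (-2.1297, 2.3297).
The interval (-2.1297, 2.3297) contains 0, so the difference is not significant.

not significant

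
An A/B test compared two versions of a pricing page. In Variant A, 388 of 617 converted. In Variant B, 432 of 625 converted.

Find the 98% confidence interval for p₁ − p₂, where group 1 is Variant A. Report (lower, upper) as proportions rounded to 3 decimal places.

p̂₁ = 388/617 = 0.6288 and p̂₂ = 432/625 = 0.6912.
SE₁ = √(p̂₁(1−p̂₁)/n₁) = √(0.6288·0.3712/617) = 0.01945; SE₂ = √(0.6912·0.3088/625) = 0.01848.
Independent samples: SE of the difference = √(SE₁² + SE₂²) = √(0.0003783025 + 0.0003415104) = 0.02683.
z* for 98% confidence is 2.326, so the margin of error is 2.326 × 0.02683 = 0.06241.
Point estimate p̂₁ − p̂₂ = 0.6288 − 0.6912 = -0.0624.
-0.0624 ± 0.06241 → (-0.125, 0.000).

(-0.125, 0.000)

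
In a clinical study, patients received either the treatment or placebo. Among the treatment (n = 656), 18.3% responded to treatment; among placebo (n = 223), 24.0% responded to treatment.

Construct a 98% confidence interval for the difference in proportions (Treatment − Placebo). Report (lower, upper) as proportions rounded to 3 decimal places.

Each SE is √(p̂(1−p̂)/n): √(0.1830·0.8170/656) = 0.01510 and √(0.2400·0.7600/223) = 0.02860.
SE(p̂₁ − p̂₂) = √(SE₁² + SE₂²) = √(0.00022801 + 0.00081796) = 0.03234, since the two samples are independent.
At 98% confidence z* = 2.326; margin = 2.326 × 0.03234 = 0.07522.
The difference is 0.1830 − 0.2400 = -0.0570, so the interval is -0.0570 ± 0.07522 = (-0.132, 0.018).

(-0.132, 0.018)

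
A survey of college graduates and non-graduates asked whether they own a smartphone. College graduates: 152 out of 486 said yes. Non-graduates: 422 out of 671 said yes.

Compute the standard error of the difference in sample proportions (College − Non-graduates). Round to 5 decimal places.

0.02811

Sample proportions: 152/486 = 0.3128, 422/671 = 0.6289.
Each SE is √(p̂(1−p̂)/n): √(0.3128·0.6872/486) = 0.02103 and √(0.6289·0.3711/671) = 0.01865.
SE(p̂₁ − p̂₂) = √(SE₁² + SE₂²) = √(0.0004422609 + 0.0003478225) = 0.02811, since the two samples are independent.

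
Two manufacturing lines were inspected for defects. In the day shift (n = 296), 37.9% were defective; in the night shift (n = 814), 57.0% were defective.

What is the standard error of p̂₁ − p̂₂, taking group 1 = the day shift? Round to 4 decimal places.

0.0331

Each SE is √(p̂(1−p̂)/n): √(0.3790·0.6210/296) = 0.02820 and √(0.5700·0.4300/814) = 0.01735.
SE(p̂₁ − p̂₂) = √(SE₁² + SE₂²) = √(0.00079524 + 0.0003010225) = 0.03311, since the two samples are independent.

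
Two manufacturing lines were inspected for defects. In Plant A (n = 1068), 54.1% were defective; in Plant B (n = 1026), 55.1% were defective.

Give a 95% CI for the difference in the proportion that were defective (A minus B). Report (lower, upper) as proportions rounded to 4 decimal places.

(-0.0527, 0.0327)

SE₁ = √(p̂₁(1−p̂₁)/n₁) = √(0.5410·0.4590/1068) = 0.01525; SE₂ = √(0.5510·0.4490/1026) = 0.01553.
Independent samples: SE of the difference = √(SE₁² + SE₂²) = √(0.0002325625 + 0.0002411809) = 0.02177.
z* for 95% confidence is 1.960, so the margin of error is 1.960 × 0.02177 = 0.04267.
Point estimate p̂₁ − p̂₂ = 0.5410 − 0.5510 = -0.0100.
-0.0100 ± 0.04267 → (-0.0527, 0.0327).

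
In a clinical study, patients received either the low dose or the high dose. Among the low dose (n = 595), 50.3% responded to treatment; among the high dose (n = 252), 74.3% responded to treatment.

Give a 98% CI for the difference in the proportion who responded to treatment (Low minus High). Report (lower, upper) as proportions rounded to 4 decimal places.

Each SE is √(p̂(1−p̂)/n): √(0.5030·0.4970/595) = 0.02050 and √(0.7430·0.2570/252) = 0.02753.
SE(p̂₁ − p̂₂) = √(SE₁² + SE₂²) = √(0.00042025 + 0.0007579009) = 0.03432, since the two samples are independent.
At 98% confidence z* = 2.326; margin = 2.326 × 0.03432 = 0.07983.
The difference is 0.5030 − 0.7430 = -0.2400, so the interval is -0.2400 ± 0.07983 = (-0.3198, -0.1602).

(-0.3198, -0.1602)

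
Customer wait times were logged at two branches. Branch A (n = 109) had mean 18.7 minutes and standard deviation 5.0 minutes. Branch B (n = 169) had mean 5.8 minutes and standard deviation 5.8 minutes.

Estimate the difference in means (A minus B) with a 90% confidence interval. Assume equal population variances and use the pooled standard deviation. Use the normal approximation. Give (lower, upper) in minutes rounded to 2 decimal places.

(11.79, 14.01)

Pooled variance s_p² = [108·5.0² + 168·5.8²] / (109+169−2) = 30.2591, so s_p = 5.5008.
SE_diff = s_p·√(1/n₁ + 1/n₂) = 5.5008·√(1/109 + 1/169) = 0.6758.
z* = 1.645; margin = 1.645 × 0.6758 = 1.1117.
Difference = 18.7 − 5.8 = 12.9000.
12.9000 ± 1.1117 → (11.79, 14.01).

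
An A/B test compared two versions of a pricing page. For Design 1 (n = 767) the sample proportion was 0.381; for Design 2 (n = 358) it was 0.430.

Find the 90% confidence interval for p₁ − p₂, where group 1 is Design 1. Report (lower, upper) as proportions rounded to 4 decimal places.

The two standard errors are √(0.3810×0.6190/767) = 0.01754 and √(0.4300×0.5700/358) = 0.02617.
Because the samples are independent, SE_diff = √(0.01754² + 0.02617²) = 0.03150.
Using z* = 1.645 for 90%, ME = 1.645 × 0.03150 = 0.05182.
p̂₁ − p̂₂ = -0.0490; interval -0.0490 ± 0.05182 gives (-0.1008, 0.0028).

(-0.1008, 0.0028)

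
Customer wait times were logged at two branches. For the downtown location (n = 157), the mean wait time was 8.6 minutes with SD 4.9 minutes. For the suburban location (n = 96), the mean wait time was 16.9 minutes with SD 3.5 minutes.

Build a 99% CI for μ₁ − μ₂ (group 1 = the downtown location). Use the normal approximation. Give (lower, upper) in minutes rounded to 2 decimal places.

(-9.66, -6.94)

SE₁ = s₁/√n₁ = 4.9/√157 = 0.3911; SE₂ = 3.5/√96 = 0.3572.
Independent samples, unequal variances: SE_diff = √(SE₁² + SE₂²) = √(0.15295921 + 0.12759184) = 0.5297.
z* = 2.576, so margin of error = 2.576 × 0.5297 = 1.3645.
Difference in means = 8.6 − 16.9 = -8.3000.
-8.3000 ± 1.3645 → (-9.66, -6.94).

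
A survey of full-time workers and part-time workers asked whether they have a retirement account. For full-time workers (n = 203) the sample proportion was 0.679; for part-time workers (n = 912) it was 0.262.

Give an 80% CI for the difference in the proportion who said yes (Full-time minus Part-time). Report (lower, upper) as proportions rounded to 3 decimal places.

Each SE is √(p̂(1−p̂)/n): √(0.6790·0.3210/203) = 0.03277 and √(0.2620·0.7380/912) = 0.01456.
SE(p̂₁ − p̂₂) = √(SE₁² + SE₂²) = √(0.0010738729 + 0.0002119936) = 0.03586, since the two samples are independent.
At 80% confidence z* = 1.282; margin = 1.282 × 0.03586 = 0.04597.
The difference is 0.6790 − 0.2620 = 0.4170, so the interval is 0.4170 ± 0.04597 = (0.371, 0.463).

(0.371, 0.463)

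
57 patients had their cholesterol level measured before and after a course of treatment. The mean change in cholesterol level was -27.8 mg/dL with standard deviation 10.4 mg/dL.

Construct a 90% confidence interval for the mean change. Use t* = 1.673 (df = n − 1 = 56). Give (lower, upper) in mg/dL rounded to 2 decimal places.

This is a matched-pairs design, so SE = s_d/√n = 10.4/√57 = 1.3775.
Margin = 1.673 × 1.3775 = 2.3046; the interval is -27.8 ± 2.3046 = (-30.10, -25.50).

(-30.10, -25.50)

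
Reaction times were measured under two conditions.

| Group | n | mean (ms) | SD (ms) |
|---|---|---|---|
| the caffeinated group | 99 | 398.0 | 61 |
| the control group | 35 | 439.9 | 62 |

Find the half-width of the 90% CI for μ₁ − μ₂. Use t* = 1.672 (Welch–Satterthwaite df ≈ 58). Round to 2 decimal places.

20.30

Standard errors of each mean: 61/√99 = 6.1307 and 62/√35 = 10.4799.
SE(x̄₁ − x̄₂) = √(6.1307² + 10.4799²) = 12.1414 for independent samples with unequal variances.
With t* = 1.672, the margin is 1.672 × 12.1414 = 20.3004.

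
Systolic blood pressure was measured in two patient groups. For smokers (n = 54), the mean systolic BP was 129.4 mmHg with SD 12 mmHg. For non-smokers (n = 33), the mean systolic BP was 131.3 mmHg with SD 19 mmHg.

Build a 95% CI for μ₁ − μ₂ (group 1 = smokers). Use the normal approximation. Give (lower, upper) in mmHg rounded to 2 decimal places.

(-9.13, 5.33)

SE₁ = s₁/√n₁ = 12/√54 = 1.6330; SE₂ = 19/√33 = 3.3075.
Independent samples, unequal variances: SE_diff = √(SE₁² + SE₂²) = √(2.666689 + 10.93955625) = 3.6887.
z* = 1.960, so margin of error = 1.960 × 3.6887 = 7.2299.
Difference in means = 129.4 − 131.3 = -1.9000.
-1.9000 ± 7.2299 → (-9.13, 5.33).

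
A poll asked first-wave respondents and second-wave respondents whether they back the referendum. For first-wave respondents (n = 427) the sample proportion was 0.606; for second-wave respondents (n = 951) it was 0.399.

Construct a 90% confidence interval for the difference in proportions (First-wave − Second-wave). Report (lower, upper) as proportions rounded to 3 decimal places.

The two standard errors are √(0.6060×0.3940/427) = 0.02365 and √(0.3990×0.6010/951) = 0.01588.
Because the samples are independent, SE_diff = √(0.02365² + 0.01588²) = 0.02849.
Using z* = 1.645 for 90%, ME = 1.645 × 0.02849 = 0.04687.
p̂₁ − p̂₂ = 0.2070; interval 0.2070 ± 0.04687 gives (0.160, 0.254).

(0.160, 0.254)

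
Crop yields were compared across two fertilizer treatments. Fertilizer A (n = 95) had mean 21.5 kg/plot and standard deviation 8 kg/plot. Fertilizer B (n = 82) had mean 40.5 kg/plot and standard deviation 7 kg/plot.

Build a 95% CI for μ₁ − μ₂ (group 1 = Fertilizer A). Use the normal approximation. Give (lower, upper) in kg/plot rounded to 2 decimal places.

(-21.21, -16.79)

Standard errors of each mean: 8/√95 = 0.8208 and 7/√82 = 0.7730.
SE(x̄₁ − x̄₂) = √(0.8208² + 0.7730²) = 1.1275 for independent samples with unequal variances.
With z* = 1.960, the margin is 1.960 × 1.1275 = 2.2099.
x̄₁ − x̄₂ = 21.5 − 40.5 = -19.0000; the interval is -19.0000 ± 2.2099 = (-21.21, -16.79).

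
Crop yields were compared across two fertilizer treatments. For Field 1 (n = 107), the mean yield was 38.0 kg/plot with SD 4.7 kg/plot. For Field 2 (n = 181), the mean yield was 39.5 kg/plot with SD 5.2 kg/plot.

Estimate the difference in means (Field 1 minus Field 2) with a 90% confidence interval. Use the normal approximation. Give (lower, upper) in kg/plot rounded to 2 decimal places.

(-2.48, -0.52)

Standard errors of each mean: 4.7/√107 = 0.4544 and 5.2/√181 = 0.3865.
SE(x̄₁ − x̄₂) = √(0.4544² + 0.3865²) = 0.5965 for independent samples with unequal variances.
With z* = 1.645, the margin is 1.645 × 0.5965 = 0.9812.
x̄₁ − x̄₂ = 38.0 − 39.5 = -1.5000; the interval is -1.5000 ± 0.9812 = (-2.48, -0.52).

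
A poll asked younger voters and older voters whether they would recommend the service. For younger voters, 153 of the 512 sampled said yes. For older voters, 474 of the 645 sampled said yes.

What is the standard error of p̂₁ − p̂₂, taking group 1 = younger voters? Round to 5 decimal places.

0.02667

p̂₁ = 153/512 = 0.2988 and p̂₂ = 474/645 = 0.7349.
SE₁ = √(p̂₁(1−p̂₁)/n₁) = √(0.2988·0.7012/512) = 0.02023; SE₂ = √(0.7349·0.2651/645) = 0.01738.
Independent samples: SE of the difference = √(SE₁² + SE₂²) = √(0.0004092529 + 0.0003020644) = 0.02667.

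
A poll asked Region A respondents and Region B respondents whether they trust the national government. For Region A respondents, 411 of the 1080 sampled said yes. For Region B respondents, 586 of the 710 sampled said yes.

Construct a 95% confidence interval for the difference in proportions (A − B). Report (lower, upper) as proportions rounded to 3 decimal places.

First, p̂₁ = 411/1080 = 0.3806; p̂₂ = 586/710 = 0.8254.
The two standard errors are √(0.3806×0.6194/1080) = 0.01477 and √(0.8254×0.1746/710) = 0.01425.
Because the samples are independent, SE_diff = √(0.01477² + 0.01425²) = 0.02052.
Using z* = 1.960 for 95%, ME = 1.960 × 0.02052 = 0.04022.
p̂₁ − p̂₂ = -0.4448; interval -0.4448 ± 0.04022 gives (-0.485, -0.405).

(-0.485, -0.405)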